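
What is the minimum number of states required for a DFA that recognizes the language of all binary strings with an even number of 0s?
Language: binary strings with an even number of 0s
Lower bound (Myhill–Nerode): the prefixes ε, 0 are pairwise distinguishable:
  ε vs 0: suffix ε distinguishes them (ε has zero 0s (accepted), 0 has one 0 (rejected))
So any DFA needs at least 2 states.
Upper bound: a DFA with 2 states exists (one state per class above).
Minimum states: 2

Final answer: 2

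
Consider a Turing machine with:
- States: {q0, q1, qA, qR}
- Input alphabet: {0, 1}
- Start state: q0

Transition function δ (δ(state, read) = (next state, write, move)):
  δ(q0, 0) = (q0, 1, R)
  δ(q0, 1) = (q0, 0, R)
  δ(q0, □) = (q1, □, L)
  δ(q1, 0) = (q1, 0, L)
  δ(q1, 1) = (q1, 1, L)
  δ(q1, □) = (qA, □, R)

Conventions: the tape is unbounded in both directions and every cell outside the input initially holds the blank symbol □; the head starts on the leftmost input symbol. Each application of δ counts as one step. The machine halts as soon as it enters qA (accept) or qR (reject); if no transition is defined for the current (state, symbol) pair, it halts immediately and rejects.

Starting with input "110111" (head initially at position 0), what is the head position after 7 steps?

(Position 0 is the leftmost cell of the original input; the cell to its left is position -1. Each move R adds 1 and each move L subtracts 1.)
Step 0: [q0]110111 (head at position 0)
Step 1: δ(q0, 1) = (q0, 0, R)  ⊢  0[q0]10111 (head at position 1)
Step 2: δ(q0, 1) = (q0, 0, R)  ⊢  00[q0]0111 (head at position 2)
Step 3: δ(q0, 0) = (q0, 1, R)  ⊢  001[q0]111 (head at position 3)
Step 4: δ(q0, 1) = (q0, 0, R)  ⊢  0010[q0]11 (head at position 4)
Step 5: δ(q0, 1) = (q0, 0, R)  ⊢  00100[q0]1 (head at position 5)
Step 6: δ(q0, 1) = (q0, 0, R)  ⊢  001000[q0]□ (head at position 6)
Step 7: δ(q0, □) = (q1, □, L)  ⊢  00100[q1]0□ (head at position 5)
Head position after 7 steps: 5

Final answer: Position 5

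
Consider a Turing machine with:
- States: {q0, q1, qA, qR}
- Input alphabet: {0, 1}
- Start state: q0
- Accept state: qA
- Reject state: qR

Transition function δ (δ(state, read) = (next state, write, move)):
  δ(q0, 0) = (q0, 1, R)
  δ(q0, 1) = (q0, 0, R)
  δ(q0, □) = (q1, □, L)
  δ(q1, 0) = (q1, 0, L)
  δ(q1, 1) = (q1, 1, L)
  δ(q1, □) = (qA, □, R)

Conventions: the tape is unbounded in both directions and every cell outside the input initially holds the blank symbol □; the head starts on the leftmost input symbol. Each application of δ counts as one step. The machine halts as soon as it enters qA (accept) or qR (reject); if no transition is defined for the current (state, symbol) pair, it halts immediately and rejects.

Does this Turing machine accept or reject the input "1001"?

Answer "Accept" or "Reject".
Step 0: [q0]1001 (head at position 0)
Step 1: δ(q0, 1) = (q0, 0, R)  ⊢  0[q0]001 (head at position 1)
Step 2: δ(q0, 0) = (q0, 1, R)  ⊢  01[q0]01 (head at position 2)
Step 3: δ(q0, 0) = (q0, 1, R)  ⊢  011[q0]1 (head at position 3)
Step 4: δ(q0, 1) = (q0, 0, R)  ⊢  0110[q0]□ (head at position 4)
Step 5: δ(q0, □) = (q1, □, L)  ⊢  011[q1]0□ (head at position 3)
Step 6: δ(q1, 0) = (q1, 0, L)  ⊢  01[q1]10□ (head at position 2)
Step 7: δ(q1, 1) = (q1, 1, L)  ⊢  0[q1]110□ (head at position 1)
Step 8: δ(q1, 1) = (q1, 1, L)  ⊢  [q1]0110□ (head at position 0)
Step 9: δ(q1, 0) = (q1, 0, L)  ⊢  [q1]□0110□ (head at position -1)
Step 10: δ(q1, □) = (qA, □, R)  ⊢  □[qA]0110□ (head at position 0)
The machine is in qA, so it halts and accepts.

Final answer: Accept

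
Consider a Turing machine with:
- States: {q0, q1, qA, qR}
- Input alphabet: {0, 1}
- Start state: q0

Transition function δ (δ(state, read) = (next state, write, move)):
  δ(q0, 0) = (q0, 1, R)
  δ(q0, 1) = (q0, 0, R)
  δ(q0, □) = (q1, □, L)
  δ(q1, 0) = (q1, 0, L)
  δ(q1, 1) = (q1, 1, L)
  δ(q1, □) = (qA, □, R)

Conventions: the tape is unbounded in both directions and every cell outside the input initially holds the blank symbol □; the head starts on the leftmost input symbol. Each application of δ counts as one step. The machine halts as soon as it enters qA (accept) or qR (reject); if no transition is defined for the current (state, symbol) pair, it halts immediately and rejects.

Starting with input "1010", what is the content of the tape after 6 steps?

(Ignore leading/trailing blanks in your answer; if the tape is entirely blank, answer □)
Step 0: [q0]1010 (head at position 0)
Step 1: δ(q0, 1) = (q0, 0, R)  ⊢  0[q0]010 (head at position 1)
Step 2: δ(q0, 0) = (q0, 1, R)  ⊢  01[q0]10 (head at position 2)
Step 3: δ(q0, 1) = (q0, 0, R)  ⊢  010[q0]0 (head at position 3)
Step 4: δ(q0, 0) = (q0, 1, R)  ⊢  0101[q0]□ (head at position 4)
Step 5: δ(q0, □) = (q1, □, L)  ⊢  010[q1]1□ (head at position 3)
Step 6: δ(q1, 1) = (q1, 1, L)  ⊢  01[q1]01□ (head at position 2)
Tape after 6 steps (ignoring surrounding blanks): 0101

Final answer: Tape: 0101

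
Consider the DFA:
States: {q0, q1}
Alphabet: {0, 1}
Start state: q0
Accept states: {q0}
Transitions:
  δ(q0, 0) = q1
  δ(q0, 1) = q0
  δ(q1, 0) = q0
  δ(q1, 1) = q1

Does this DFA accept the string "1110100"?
Processing string "1110100":
  q0 --1--> q0
  q0 --1--> q0
  q0 --1--> q0
  q0 --0--> q1
  q1 --1--> q1
  q1 --0--> q0
  q0 --0--> q1
Final state: q1
Accept states: {q0}
q1 is not an accept state, so the string is rejected.

Final answer: No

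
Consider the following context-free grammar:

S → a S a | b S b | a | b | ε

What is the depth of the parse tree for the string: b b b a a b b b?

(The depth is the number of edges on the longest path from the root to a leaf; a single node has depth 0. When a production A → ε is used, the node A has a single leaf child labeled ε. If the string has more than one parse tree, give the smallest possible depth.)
The string has even length 8, so its (unique) parse tree peels off matching outer symbols: S → b S b, S → b S b, S → b S b, S → a S a, and finally S → ε for the empty middle.
The S nodes are at depths 0..4; the ε leaf under the innermost S is at depth 5 (terminal leaves are at depths 1..4).
Depth = 5.

Final answer: 5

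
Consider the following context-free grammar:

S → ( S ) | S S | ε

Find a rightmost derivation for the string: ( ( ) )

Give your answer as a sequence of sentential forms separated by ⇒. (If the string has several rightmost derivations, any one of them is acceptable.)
Start with S.
Step 1: the rightmost non-terminal is S; apply S → ( S ):  ( S )
Step 2: the rightmost non-terminal is S; apply S → ( S ):  ( ( S ) )
Step 3: the rightmost non-terminal is S; apply S → ε:  ( ( ) )

Final answer: S ⇒ ( S ) ⇒ ( ( S ) ) ⇒ ( ( ) )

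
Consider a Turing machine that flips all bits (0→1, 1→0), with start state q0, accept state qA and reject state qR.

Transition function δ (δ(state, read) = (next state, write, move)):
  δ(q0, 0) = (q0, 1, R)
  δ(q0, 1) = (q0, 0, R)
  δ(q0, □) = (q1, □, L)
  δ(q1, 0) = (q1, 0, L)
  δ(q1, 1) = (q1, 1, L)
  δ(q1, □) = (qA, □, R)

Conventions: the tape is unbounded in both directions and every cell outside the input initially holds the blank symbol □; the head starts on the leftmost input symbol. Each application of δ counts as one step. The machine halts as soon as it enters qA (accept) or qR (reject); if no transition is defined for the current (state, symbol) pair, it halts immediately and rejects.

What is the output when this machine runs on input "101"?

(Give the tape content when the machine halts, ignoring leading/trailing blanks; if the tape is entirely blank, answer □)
Step 0: [q0]101 (head at position 0)
Step 1: δ(q0, 1) = (q0, 0, R)  ⊢  0[q0]01 (head at position 1)
Step 2: δ(q0, 0) = (q0, 1, R)  ⊢  01[q0]1 (head at position 2)
Step 3: δ(q0, 1) = (q0, 0, R)  ⊢  010[q0]□ (head at position 3)
Step 4: δ(q0, □) = (q1, □, L)  ⊢  01[q1]0□ (head at position 2)
Step 5: δ(q1, 0) = (q1, 0, L)  ⊢  0[q1]10□ (head at position 1)
Step 6: δ(q1, 1) = (q1, 1, L)  ⊢  [q1]010□ (head at position 0)
Step 7: δ(q1, 0) = (q1, 0, L)  ⊢  [q1]□010□ (head at position -1)
Step 8: δ(q1, □) = (qA, □, R)  ⊢  □[qA]010□ (head at position 0)
The machine is in qA, so it halts and accepts.
Tape content when halted (ignoring surrounding blanks): 010

Final answer: Output: 010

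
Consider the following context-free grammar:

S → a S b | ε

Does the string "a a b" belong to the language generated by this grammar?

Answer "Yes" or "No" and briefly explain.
Every derivation applies S → a S b some number n of times and then S → ε, producing a^n b^n with equally many a's and b's. The string a a b has two a's but only one b, so it cannot be derived.

Final answer: No - no valid derivation exists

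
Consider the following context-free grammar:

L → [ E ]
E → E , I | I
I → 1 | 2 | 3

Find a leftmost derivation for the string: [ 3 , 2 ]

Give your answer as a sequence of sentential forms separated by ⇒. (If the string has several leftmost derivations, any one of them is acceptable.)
Start with L.
Step 1: the leftmost non-terminal is L; apply L → [ E ]:  [ E ]
Step 2: the leftmost non-terminal is E; apply E → E , I:  [ E , I ]
Step 3: the leftmost non-terminal is E; apply E → I:  [ I , I ]
Step 4: the leftmost non-terminal is I; apply I → 3:  [ 3 , I ]
Step 5: the leftmost non-terminal is I; apply I → 2:  [ 3 , 2 ]

Final answer: L ⇒ [ E ] ⇒ [ E , I ] ⇒ [ I , I ] ⇒ [ 3 , I ] ⇒ [ 3 , 2 ]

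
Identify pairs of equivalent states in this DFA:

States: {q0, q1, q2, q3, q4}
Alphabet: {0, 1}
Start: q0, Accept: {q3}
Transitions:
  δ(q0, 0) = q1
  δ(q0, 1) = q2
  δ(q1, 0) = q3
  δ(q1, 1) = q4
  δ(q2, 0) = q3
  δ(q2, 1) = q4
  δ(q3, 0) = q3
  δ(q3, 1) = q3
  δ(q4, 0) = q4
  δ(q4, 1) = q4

Using the table-filling algorithm:
Round 0 – mark pairs where exactly one state is accepting: (q0,q3), (q1,q3), (q2,q3), (q3,q4)
Round 1 – newly marked: (q0,q1) [on 0: q1 vs q3, already marked]; (q0,q2) [on 0: q1 vs q3, already marked]; (q1,q4) [on 0: q3 vs q4, already marked]; (q2,q4) [on 0: q3 vs q4, already marked]
Round 2 – newly marked: (q0,q4) [on 0: q1 vs q4, already marked]
No further pairs can be marked.
(q1, q2) unmarked: δ(q1,0)=q3, δ(q2,0)=q3; δ(q1,1)=q4, δ(q2,1)=q4 → equivalent
Equivalent pairs: (q1, q2)

Final answer: Equivalent pairs: (q1, q2)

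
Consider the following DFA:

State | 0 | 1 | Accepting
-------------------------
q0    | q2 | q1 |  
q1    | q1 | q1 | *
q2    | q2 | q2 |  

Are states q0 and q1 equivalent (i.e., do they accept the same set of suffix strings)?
Try the suffix ε (the empty string).
From q0: q0 — not accepting.
From q1: q1 — accepting.
The two states disagree on this suffix, so they are not equivalent.

Final answer: No. Distinguishing string: ε (the empty string) - accepted from q1 but not from q0.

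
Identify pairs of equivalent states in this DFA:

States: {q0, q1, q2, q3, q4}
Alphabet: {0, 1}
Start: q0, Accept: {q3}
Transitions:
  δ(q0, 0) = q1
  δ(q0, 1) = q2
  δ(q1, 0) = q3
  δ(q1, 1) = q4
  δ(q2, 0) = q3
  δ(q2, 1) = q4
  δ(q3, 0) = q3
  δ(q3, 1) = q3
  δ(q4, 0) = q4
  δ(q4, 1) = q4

Using the table-filling algorithm:
Round 0 – mark pairs where exactly one state is accepting: (q0,q3), (q1,q3), (q2,q3), (q3,q4)
Round 1 – newly marked: (q0,q1) [on 0: q1 vs q3, already marked]; (q0,q2) [on 0: q1 vs q3, already marked]; (q1,q4) [on 0: q3 vs q4, already marked]; (q2,q4) [on 0: q3 vs q4, already marked]
Round 2 – newly marked: (q0,q4) [on 0: q1 vs q4, already marked]
No further pairs can be marked.
(q1, q2) unmarked: δ(q1,0)=q3, δ(q2,0)=q3; δ(q1,1)=q4, δ(q2,1)=q4 → equivalent
Equivalent pairs: (q1, q2)

Final answer: Equivalent pairs: (q1, q2)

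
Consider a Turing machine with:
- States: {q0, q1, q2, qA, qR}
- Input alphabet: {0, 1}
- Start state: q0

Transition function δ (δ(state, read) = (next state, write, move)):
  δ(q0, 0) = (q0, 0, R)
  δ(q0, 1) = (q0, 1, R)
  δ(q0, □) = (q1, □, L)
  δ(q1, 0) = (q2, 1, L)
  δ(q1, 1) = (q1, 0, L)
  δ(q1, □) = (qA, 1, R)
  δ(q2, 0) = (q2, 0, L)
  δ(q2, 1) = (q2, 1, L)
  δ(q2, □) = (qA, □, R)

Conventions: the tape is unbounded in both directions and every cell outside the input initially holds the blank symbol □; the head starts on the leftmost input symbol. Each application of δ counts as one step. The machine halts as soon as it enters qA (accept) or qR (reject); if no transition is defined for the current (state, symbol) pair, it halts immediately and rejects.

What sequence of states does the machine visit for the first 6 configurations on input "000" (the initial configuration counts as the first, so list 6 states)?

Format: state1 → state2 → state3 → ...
Step 0: [q0]000 (head at position 0)
Step 1: δ(q0, 0) = (q0, 0, R)  ⊢  0[q0]00 (head at position 1)
Step 2: δ(q0, 0) = (q0, 0, R)  ⊢  00[q0]0 (head at position 2)
Step 3: δ(q0, 0) = (q0, 0, R)  ⊢  000[q0]□ (head at position 3)
Step 4: δ(q0, □) = (q1, □, L)  ⊢  00[q1]0□ (head at position 2)
Step 5: δ(q1, 0) = (q2, 1, L)  ⊢  0[q2]01□ (head at position 1)
Reading off the states of these 6 configurations: q0 → q0 → q0 → q0 → q1 → q2

Final answer: q0 → q0 → q0 → q0 → q1 → q2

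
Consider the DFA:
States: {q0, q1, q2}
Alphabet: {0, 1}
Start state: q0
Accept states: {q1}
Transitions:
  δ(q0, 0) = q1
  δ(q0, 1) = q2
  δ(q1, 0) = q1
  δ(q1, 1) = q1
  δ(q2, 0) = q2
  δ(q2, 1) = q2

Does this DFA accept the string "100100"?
Processing string "100100":
  q0 --1--> q2
  q2 --0--> q2
  q2 --0--> q2
  q2 --1--> q2
  q2 --0--> q2
  q2 --0--> q2
Final state: q2
Accept states: {q1}
q2 is not an accept state, so the string is rejected.

Final answer: No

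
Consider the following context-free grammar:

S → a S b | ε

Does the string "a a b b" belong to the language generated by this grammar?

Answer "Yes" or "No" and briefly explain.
A derivation exists: S ⇒ a S b ⇒ a a S b b ⇒ a a b b (using S → a S b twice, then S → ε).

Final answer: Yes - a valid derivation exists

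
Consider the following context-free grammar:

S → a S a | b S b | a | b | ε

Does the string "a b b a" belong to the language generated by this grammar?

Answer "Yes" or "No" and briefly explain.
A derivation exists: S ⇒ a S a ⇒ a b S b a ⇒ a b b a (using S → a S a, S → b S b, then S → ε).

Final answer: Yes - a valid derivation exists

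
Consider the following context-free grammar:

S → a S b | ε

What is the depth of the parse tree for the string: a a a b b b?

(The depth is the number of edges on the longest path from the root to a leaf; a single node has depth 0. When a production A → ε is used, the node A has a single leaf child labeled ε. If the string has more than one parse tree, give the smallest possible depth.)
The only parse tree applies S → a S b 3 times (once per matching a…b pair) and then S → ε.
The S nodes sit at depths 0, 1, …, 3; the innermost S (depth 3) has the single child ε at depth 4.
The terminal leaves a, b are at depths 1..3, so the longest root-to-leaf path is S → S → … → S → ε with 4 edges.
Depth = 4.

Final answer: 4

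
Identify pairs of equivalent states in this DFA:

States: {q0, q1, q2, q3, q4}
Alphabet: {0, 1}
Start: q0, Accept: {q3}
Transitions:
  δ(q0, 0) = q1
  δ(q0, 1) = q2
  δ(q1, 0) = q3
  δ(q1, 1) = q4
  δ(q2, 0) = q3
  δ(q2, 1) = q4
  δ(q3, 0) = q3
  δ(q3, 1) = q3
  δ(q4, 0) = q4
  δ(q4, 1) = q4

Using the table-filling algorithm:
Round 0 – mark pairs where exactly one state is accepting: (q0,q3), (q1,q3), (q2,q3), (q3,q4)
Round 1 – newly marked: (q0,q1) [on 0: q1 vs q3, already marked]; (q0,q2) [on 0: q1 vs q3, already marked]; (q1,q4) [on 0: q3 vs q4, already marked]; (q2,q4) [on 0: q3 vs q4, already marked]
Round 2 – newly marked: (q0,q4) [on 0: q1 vs q4, already marked]
No further pairs can be marked.
(q1, q2) unmarked: δ(q1,0)=q3, δ(q2,0)=q3; δ(q1,1)=q4, δ(q2,1)=q4 → equivalent
Equivalent pairs: (q1, q2)

Final answer: Equivalent pairs: (q1, q2)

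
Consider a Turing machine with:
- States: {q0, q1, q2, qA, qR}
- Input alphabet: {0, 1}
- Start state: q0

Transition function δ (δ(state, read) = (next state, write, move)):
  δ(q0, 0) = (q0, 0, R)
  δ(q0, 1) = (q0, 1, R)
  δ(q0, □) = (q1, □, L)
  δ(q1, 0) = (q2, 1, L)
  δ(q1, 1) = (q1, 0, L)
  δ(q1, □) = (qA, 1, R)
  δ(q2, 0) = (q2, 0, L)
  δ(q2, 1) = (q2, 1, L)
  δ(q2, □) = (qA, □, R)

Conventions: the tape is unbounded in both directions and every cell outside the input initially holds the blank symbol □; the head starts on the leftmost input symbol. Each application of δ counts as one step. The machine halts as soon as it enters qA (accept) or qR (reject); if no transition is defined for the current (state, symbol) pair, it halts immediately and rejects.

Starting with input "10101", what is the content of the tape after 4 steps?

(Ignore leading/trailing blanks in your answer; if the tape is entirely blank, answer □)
Step 0: [q0]10101 (head at position 0)
Step 1: δ(q0, 1) = (q0, 1, R)  ⊢  1[q0]0101 (head at position 1)
Step 2: δ(q0, 0) = (q0, 0, R)  ⊢  10[q0]101 (head at position 2)
Step 3: δ(q0, 1) = (q0, 1, R)  ⊢  101[q0]01 (head at position 3)
Step 4: δ(q0, 0) = (q0, 0, R)  ⊢  1010[q0]1 (head at position 4)
Tape after 4 steps (ignoring surrounding blanks): 10101

Final answer: Tape: 10101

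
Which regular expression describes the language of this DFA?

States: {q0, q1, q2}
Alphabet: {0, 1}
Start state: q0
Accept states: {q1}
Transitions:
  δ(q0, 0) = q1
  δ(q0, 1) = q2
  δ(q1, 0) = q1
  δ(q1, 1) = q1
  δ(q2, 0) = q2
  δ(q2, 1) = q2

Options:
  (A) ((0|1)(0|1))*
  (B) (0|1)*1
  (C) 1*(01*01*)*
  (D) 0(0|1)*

Testing sample strings against the DFA:
  '11' -> rejected
  '1000' -> rejected
  '0010' -> accepted
  '000' -> accepted
Checking each option for a counterexample:
  (A) ((0|1)(0|1))*: ε is rejected by the DFA but matches the regex → eliminated
  (B) (0|1)*1: '0' is accepted by the DFA but does not match the regex → eliminated
  (C) 1*(01*01*)*: ε is rejected by the DFA but matches the regex → eliminated
  (D) 0(0|1)*: agrees with the DFA on all strings of length ≤ 4
Only (D) 0(0|1)* is consistent with the DFA.

Final answer: (D) 0(0|1)*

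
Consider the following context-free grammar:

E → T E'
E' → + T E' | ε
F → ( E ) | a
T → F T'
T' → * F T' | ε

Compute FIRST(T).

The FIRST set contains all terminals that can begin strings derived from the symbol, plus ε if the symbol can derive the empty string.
FIRST(F): F → ( E ) contributes '(' and F → a contributes 'a', so FIRST(F) = {(, a}. F is not nullable.
FIRST(T): T → F T' begins with F, and F is not nullable, so FIRST(T) = FIRST(F) = {(, a}.

Final answer: {(, a}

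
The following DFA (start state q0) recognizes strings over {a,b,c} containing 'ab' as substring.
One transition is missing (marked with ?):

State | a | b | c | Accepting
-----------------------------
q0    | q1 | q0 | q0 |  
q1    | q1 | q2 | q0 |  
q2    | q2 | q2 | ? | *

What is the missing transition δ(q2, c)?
q2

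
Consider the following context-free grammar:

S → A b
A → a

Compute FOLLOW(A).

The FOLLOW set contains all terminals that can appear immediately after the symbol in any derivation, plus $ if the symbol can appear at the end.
A occurs only in S → A b, where it is immediately followed by the terminal b. So FOLLOW(A) = {b}.

Final answer: {b}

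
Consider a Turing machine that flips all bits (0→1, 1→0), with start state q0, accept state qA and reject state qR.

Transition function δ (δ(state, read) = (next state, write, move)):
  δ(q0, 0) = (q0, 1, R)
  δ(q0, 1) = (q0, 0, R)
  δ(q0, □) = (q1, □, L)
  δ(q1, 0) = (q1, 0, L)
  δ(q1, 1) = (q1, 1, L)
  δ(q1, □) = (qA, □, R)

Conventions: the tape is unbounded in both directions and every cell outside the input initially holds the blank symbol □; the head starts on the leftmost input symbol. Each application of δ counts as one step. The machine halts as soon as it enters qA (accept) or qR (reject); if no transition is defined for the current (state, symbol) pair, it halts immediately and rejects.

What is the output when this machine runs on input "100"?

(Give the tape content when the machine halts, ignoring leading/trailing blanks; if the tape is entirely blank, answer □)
Step 0: [q0]100 (head at position 0)
Step 1: δ(q0, 1) = (q0, 0, R)  ⊢  0[q0]00 (head at position 1)
Step 2: δ(q0, 0) = (q0, 1, R)  ⊢  01[q0]0 (head at position 2)
Step 3: δ(q0, 0) = (q0, 1, R)  ⊢  011[q0]□ (head at position 3)
Step 4: δ(q0, □) = (q1, □, L)  ⊢  01[q1]1□ (head at position 2)
Step 5: δ(q1, 1) = (q1, 1, L)  ⊢  0[q1]11□ (head at position 1)
Step 6: δ(q1, 1) = (q1, 1, L)  ⊢  [q1]011□ (head at position 0)
Step 7: δ(q1, 0) = (q1, 0, L)  ⊢  [q1]□011□ (head at position -1)
Step 8: δ(q1, □) = (qA, □, R)  ⊢  □[qA]011□ (head at position 0)
The machine is in qA, so it halts and accepts.
Tape content when halted (ignoring surrounding blanks): 011

Final answer: Output: 011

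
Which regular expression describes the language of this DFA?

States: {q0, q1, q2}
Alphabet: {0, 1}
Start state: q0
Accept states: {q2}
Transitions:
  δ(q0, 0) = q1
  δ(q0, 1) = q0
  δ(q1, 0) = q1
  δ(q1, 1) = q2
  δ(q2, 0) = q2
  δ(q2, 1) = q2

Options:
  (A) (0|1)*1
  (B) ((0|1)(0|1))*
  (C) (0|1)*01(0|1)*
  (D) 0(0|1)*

Testing sample strings against the DFA:
  '0100' -> accepted
  '11010' -> accepted
  '01' -> accepted
  '00100' -> accepted
Checking each option for a counterexample:
  (A) (0|1)*1: '1' is rejected by the DFA but matches the regex → eliminated
  (B) ((0|1)(0|1))*: ε is rejected by the DFA but matches the regex → eliminated
  (C) (0|1)*01(0|1)*: agrees with the DFA on all strings of length ≤ 4
  (D) 0(0|1)*: '0' is rejected by the DFA but matches the regex → eliminated
Only (C) (0|1)*01(0|1)* is consistent with the DFA.

Final answer: (C) (0|1)*01(0|1)*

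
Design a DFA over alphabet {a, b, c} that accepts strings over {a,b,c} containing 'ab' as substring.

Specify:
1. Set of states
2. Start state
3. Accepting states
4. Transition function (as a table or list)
One valid DFA (any DFA recognizing the same language is acceptable):
States: {q0, q1, q2}
Start: q0
Accepting: {q2}
Transitions (accepting states marked with *):
State | a | b | c | Accepting
-----------------------------
q0    | q1 | q0 | q0 |  
q1    | q1 | q2 | q0 |  
q2    | q2 | q2 | q2 | *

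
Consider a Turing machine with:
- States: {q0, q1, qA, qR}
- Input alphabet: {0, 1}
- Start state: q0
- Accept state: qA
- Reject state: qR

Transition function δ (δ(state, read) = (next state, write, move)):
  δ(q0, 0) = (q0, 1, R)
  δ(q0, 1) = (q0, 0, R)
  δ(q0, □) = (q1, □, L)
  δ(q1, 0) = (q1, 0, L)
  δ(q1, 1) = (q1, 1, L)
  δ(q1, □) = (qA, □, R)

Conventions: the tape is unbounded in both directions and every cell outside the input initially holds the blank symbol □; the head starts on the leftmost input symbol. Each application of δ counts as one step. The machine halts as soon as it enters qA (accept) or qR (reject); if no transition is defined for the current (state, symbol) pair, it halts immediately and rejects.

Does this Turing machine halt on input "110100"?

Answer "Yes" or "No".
Step 0: [q0]110100 (head at position 0)
Step 1: δ(q0, 1) = (q0, 0, R)  ⊢  0[q0]10100 (head at position 1)
Step 2: δ(q0, 1) = (q0, 0, R)  ⊢  00[q0]0100 (head at position 2)
Step 3: δ(q0, 0) = (q0, 1, R)  ⊢  001[q0]100 (head at position 3)
Step 4: δ(q0, 1) = (q0, 0, R)  ⊢  0010[q0]00 (head at position 4)
Step 5: δ(q0, 0) = (q0, 1, R)  ⊢  00101[q0]0 (head at position 5)
Step 6: δ(q0, 0) = (q0, 1, R)  ⊢  001011[q0]□ (head at position 6)
Step 7: δ(q0, □) = (q1, □, L)  ⊢  00101[q1]1□ (head at position 5)
Step 8: δ(q1, 1) = (q1, 1, L)  ⊢  0010[q1]11□ (head at position 4)
Step 9: δ(q1, 1) = (q1, 1, L)  ⊢  001[q1]011□ (head at position 3)
Step 10: δ(q1, 0) = (q1, 0, L)  ⊢  00[q1]1011□ (head at position 2)
Step 11: δ(q1, 1) = (q1, 1, L)  ⊢  0[q1]01011□ (head at position 1)
Step 12: δ(q1, 0) = (q1, 0, L)  ⊢  [q1]001011□ (head at position 0)
Step 13: δ(q1, 0) = (q1, 0, L)  ⊢  [q1]□001011□ (head at position -1)
Step 14: δ(q1, □) = (qA, □, R)  ⊢  □[qA]001011□ (head at position 0)
The machine is in qA, so it halts and accepts.
It halts after 14 steps.

Final answer: Yes - halts after 14 steps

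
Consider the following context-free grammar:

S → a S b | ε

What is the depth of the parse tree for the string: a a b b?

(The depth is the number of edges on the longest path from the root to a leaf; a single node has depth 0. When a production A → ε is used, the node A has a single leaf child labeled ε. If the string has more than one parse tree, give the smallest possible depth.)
The only parse tree applies S → a S b 2 times (once per matching a…b pair) and then S → ε.
The S nodes sit at depths 0, 1, …, 2; the innermost S (depth 2) has the single child ε at depth 3.
The terminal leaves a, b are at depths 1..2, so the longest root-to-leaf path is S → S → … → S → ε with 3 edges.
Depth = 3.

Final answer: 3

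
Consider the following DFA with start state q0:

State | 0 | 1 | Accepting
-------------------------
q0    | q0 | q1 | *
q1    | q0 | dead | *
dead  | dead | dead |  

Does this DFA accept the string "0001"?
Start in q0.
Read '0': q0 → q0
Read '0': q0 → q0
Read '0': q0 → q0
Read '1': q0 → q1
Final state q1 is accepting, so the string is accepted.

Final answer: Yes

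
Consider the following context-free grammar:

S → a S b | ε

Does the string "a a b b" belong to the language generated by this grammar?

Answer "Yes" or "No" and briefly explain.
A derivation exists: S ⇒ a S b ⇒ a a S b b ⇒ a a b b (using S → a S b twice, then S → ε).

Final answer: Yes - a valid derivation exists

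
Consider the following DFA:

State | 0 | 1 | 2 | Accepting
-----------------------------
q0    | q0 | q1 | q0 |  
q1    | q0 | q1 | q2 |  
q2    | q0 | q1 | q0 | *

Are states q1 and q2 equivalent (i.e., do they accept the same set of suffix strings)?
Try the suffix ε (the empty string).
From q1: q1 — not accepting.
From q2: q2 — accepting.
The two states disagree on this suffix, so they are not equivalent.

Final answer: No. Distinguishing string: ε (the empty string) - accepted from q2 but not from q1.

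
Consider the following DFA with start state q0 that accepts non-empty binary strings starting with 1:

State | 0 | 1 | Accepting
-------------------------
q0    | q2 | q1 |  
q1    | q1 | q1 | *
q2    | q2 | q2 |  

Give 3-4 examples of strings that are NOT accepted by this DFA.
Any strings that end in a non-accepting state work; for example:
"00": q0 → q2 → q2; q2 is not accepting → rejected
"01": q0 → q2 → q2; q2 is not accepting → rejected
"0011": q0 → q2 → q2 → q2 → q2; q2 is not accepting → rejected
"0100": q0 → q2 → q2 → q2 → q2; q2 is not accepting → rejected

Final answer: "00", "01", "0011", "0100"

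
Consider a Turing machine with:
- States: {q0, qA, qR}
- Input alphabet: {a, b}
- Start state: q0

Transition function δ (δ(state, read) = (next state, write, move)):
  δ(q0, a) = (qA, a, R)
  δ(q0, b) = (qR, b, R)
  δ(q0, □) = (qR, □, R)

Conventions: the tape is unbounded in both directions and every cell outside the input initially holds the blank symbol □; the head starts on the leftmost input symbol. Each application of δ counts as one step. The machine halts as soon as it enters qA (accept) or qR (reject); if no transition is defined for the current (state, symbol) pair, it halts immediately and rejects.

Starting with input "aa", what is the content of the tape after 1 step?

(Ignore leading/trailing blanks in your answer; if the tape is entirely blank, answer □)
Step 0: [q0]aa (head at position 0)
Step 1: δ(q0, a) = (qA, a, R)  ⊢  a[qA]a (head at position 1)
Tape after 1 step (ignoring surrounding blanks): aa

Final answer: Tape: aa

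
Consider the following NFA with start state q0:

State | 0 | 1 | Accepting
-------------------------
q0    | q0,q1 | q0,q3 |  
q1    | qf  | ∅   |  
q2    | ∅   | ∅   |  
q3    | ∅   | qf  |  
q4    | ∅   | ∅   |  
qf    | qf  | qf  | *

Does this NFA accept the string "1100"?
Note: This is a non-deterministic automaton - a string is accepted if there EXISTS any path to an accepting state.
Track the set of states the NFA could be in: start {q0}
Read '1': {q0} → {q0, q3}
Read '1': {q0, q3} → {q0, q3, qf}
Read '0': {q0, q3, qf} → {q0, q1, qf}
Read '0': {q0, q1, qf} → {q0, q1, qf}
Final set {q0, q1, qf} contains accepting state(s) {qf} → accepted.

Final answer: Yes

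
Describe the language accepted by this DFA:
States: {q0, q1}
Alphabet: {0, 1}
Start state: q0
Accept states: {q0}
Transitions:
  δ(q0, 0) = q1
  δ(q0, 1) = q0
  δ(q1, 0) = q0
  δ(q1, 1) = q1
Analyzing the DFA structure:
Start state: q0
Accept states: {q0}
Interpreting what each state remembers (checking against the transitions):
  q0: an even number of 0s has been read so far
  q1: an odd number of 0s has been read so far
  δ(q0, 0): in q0 (an even number of 0s has been read so far), after reading 0 we have: an odd number of 0s has been read so far → q1
  δ(q0, 1): in q0 (an even number of 0s has been read so far), after reading 1 we have: an even number of 0s has been read so far → q0
  δ(q1, 0): in q1 (an odd number of 0s has been read so far), after reading 0 we have: an even number of 0s has been read so far → q0
  δ(q1, 1): in q1 (an odd number of 0s has been read so far), after reading 1 we have: an odd number of 0s has been read so far → q1
A string is accepted iff it ends in {q0}, i.e. an even number of 0s has been read so far.
Language: All binary strings with an even number of 0s

Final answer: All binary strings with an even number of 0s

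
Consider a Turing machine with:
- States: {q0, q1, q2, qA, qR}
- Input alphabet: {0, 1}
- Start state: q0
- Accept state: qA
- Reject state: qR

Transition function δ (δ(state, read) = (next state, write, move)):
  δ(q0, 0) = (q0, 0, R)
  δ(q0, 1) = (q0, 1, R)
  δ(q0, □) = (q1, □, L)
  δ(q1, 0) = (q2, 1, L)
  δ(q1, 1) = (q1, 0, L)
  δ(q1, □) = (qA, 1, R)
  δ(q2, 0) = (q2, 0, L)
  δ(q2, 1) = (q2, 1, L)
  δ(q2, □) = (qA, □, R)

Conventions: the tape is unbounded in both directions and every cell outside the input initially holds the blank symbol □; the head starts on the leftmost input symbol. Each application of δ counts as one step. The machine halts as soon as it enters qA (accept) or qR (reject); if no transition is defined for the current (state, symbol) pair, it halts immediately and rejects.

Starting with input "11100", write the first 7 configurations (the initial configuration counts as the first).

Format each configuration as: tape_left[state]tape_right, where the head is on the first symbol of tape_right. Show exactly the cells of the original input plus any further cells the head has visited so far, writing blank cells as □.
Step 0: [q0]11100 (head at position 0)
Step 1: δ(q0, 1) = (q0, 1, R)  ⊢  1[q0]1100 (head at position 1)
Step 2: δ(q0, 1) = (q0, 1, R)  ⊢  11[q0]100 (head at position 2)
Step 3: δ(q0, 1) = (q0, 1, R)  ⊢  111[q0]00 (head at position 3)
Step 4: δ(q0, 0) = (q0, 0, R)  ⊢  1110[q0]0 (head at position 4)
Step 5: δ(q0, 0) = (q0, 0, R)  ⊢  11100[q0]□ (head at position 5)
Step 6: δ(q0, □) = (q1, □, L)  ⊢  1110[q1]0□ (head at position 4)

Final answer: [q0]11100 ⊢ 1[q0]1100 ⊢ 11[q0]100 ⊢ 111[q0]00 ⊢ 1110[q0]0 ⊢ 11100[q0]□ ⊢ 1110[q1]0□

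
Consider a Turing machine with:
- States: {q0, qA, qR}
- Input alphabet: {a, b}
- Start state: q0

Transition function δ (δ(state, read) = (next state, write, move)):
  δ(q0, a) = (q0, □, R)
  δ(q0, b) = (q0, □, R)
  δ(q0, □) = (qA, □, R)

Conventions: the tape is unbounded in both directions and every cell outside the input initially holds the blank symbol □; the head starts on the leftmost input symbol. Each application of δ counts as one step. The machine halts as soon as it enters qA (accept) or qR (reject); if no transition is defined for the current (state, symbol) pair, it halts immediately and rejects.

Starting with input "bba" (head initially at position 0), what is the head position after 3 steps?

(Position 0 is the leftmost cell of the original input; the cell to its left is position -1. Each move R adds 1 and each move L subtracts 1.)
Step 0: [q0]bba (head at position 0)
Step 1: δ(q0, b) = (q0, □, R)  ⊢  □[q0]ba (head at position 1)
Step 2: δ(q0, b) = (q0, □, R)  ⊢  □□[q0]a (head at position 2)
Step 3: δ(q0, a) = (q0, □, R)  ⊢  □□□[q0]□ (head at position 3)
Head position after 3 steps: 3

Final answer: Position 3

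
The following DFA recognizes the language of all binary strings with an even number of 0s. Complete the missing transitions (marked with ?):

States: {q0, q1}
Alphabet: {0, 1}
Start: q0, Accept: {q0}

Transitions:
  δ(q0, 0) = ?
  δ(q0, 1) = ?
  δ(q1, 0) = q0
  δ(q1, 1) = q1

What each state remembers (consistent with the given transitions and accept states):
  q0: an even number of 0s has been read so far
  q1: an odd number of 0s has been read so far
Filling in the missing entries:
  δ(q0, 0): in q0 (an even number of 0s has been read so far), after reading 0 we have: an odd number of 0s has been read so far → q1
  δ(q0, 1): in q0 (an even number of 0s has been read so far), after reading 1 we have: an even number of 0s has been read so far → q0

Final answer: δ(q0, 0) = q1; δ(q0, 1) = q0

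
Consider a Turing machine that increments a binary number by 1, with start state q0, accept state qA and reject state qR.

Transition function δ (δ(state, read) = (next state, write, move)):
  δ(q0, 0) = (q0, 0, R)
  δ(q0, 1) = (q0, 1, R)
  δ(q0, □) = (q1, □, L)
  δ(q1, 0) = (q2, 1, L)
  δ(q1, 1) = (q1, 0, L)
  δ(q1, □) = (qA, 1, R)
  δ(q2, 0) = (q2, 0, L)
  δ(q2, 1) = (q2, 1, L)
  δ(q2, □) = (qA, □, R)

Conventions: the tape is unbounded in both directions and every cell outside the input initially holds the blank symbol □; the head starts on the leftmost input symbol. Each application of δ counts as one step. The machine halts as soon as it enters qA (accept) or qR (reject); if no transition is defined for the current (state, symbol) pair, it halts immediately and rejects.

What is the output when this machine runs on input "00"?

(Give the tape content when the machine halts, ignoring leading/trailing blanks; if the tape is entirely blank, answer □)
Step 0: [q0]00 (head at position 0)
Step 1: δ(q0, 0) = (q0, 0, R)  ⊢  0[q0]0 (head at position 1)
Step 2: δ(q0, 0) = (q0, 0, R)  ⊢  00[q0]□ (head at position 2)
Step 3: δ(q0, □) = (q1, □, L)  ⊢  0[q1]0□ (head at position 1)
Step 4: δ(q1, 0) = (q2, 1, L)  ⊢  [q2]01□ (head at position 0)
Step 5: δ(q2, 0) = (q2, 0, L)  ⊢  [q2]□01□ (head at position -1)
Step 6: δ(q2, □) = (qA, □, R)  ⊢  □[qA]01□ (head at position 0)
The machine is in qA, so it halts and accepts.
Tape content when halted (ignoring surrounding blanks): 01

Final answer: Output: 01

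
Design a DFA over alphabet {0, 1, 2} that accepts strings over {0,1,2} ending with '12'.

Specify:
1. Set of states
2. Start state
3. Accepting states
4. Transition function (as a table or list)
One valid DFA (any DFA recognizing the same language is acceptable):
States: {q0, q1, q2}
Start: q0
Accepting: {q2}
Transitions (accepting states marked with *):
State | 0 | 1 | 2 | Accepting
-----------------------------
q0    | q0 | q1 | q0 |  
q1    | q0 | q1 | q2 |  
q2    | q0 | q1 | q0 | *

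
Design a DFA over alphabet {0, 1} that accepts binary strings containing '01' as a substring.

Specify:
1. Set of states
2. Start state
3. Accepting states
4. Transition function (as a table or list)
One valid DFA (any DFA recognizing the same language is acceptable):
States: {q0, q1, q2}
Start: q0
Accepting: {q2}
Transitions (accepting states marked with *):
State | 0 | 1 | Accepting
-------------------------
q0    | q1 | q0 |  
q1    | q1 | q2 |  
q2    | q2 | q2 | *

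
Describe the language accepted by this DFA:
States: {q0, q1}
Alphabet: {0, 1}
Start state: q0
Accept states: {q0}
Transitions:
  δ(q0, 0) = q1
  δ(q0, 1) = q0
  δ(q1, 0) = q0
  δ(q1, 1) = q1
Analyzing the DFA structure:
Start state: q0
Accept states: {q0}
Interpreting what each state remembers (checking against the transitions):
  q0: an even number of 0s has been read so far
  q1: an odd number of 0s has been read so far
  δ(q0, 0): in q0 (an even number of 0s has been read so far), after reading 0 we have: an odd number of 0s has been read so far → q1
  δ(q0, 1): in q0 (an even number of 0s has been read so far), after reading 1 we have: an even number of 0s has been read so far → q0
  δ(q1, 0): in q1 (an odd number of 0s has been read so far), after reading 0 we have: an even number of 0s has been read so far → q0
  δ(q1, 1): in q1 (an odd number of 0s has been read so far), after reading 1 we have: an odd number of 0s has been read so far → q1
A string is accepted iff it ends in {q0}, i.e. an even number of 0s has been read so far.
Language: All binary strings with an even number of 0s

Final answer: All binary strings with an even number of 0s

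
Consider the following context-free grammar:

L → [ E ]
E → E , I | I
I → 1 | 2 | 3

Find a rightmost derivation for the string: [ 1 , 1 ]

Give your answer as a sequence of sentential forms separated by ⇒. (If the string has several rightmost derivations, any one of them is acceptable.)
Start with L.
Step 1: the rightmost non-terminal is L; apply L → [ E ]:  [ E ]
Step 2: the rightmost non-terminal is E; apply E → E , I:  [ E , I ]
Step 3: the rightmost non-terminal is I; apply I → 1:  [ E , 1 ]
Step 4: the rightmost non-terminal is E; apply E → I:  [ I , 1 ]
Step 5: the rightmost non-terminal is I; apply I → 1:  [ 1 , 1 ]

Final answer: L ⇒ [ E ] ⇒ [ E , I ] ⇒ [ E , 1 ] ⇒ [ I , 1 ] ⇒ [ 1 , 1 ]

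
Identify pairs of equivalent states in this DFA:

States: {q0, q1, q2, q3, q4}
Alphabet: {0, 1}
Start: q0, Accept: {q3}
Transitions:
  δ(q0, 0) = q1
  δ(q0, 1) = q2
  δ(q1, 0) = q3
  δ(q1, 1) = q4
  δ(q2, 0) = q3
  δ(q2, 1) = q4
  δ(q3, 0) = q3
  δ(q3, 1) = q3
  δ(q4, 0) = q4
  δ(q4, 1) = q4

Using the table-filling algorithm:
Round 0 – mark pairs where exactly one state is accepting: (q0,q3), (q1,q3), (q2,q3), (q3,q4)
Round 1 – newly marked: (q0,q1) [on 0: q1 vs q3, already marked]; (q0,q2) [on 0: q1 vs q3, already marked]; (q1,q4) [on 0: q3 vs q4, already marked]; (q2,q4) [on 0: q3 vs q4, already marked]
Round 2 – newly marked: (q0,q4) [on 0: q1 vs q4, already marked]
No further pairs can be marked.
(q1, q2) unmarked: δ(q1,0)=q3, δ(q2,0)=q3; δ(q1,1)=q4, δ(q2,1)=q4 → equivalent
Equivalent pairs: (q1, q2)

Final answer: Equivalent pairs: (q1, q2)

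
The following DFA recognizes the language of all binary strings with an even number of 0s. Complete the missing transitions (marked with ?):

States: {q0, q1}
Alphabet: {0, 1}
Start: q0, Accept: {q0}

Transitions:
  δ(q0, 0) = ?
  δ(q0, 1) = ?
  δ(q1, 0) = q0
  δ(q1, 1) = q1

What each state remembers (consistent with the given transitions and accept states):
  q0: an even number of 0s has been read so far
  q1: an odd number of 0s has been read so far
Filling in the missing entries:
  δ(q0, 0): in q0 (an even number of 0s has been read so far), after reading 0 we have: an odd number of 0s has been read so far → q1
  δ(q0, 1): in q0 (an even number of 0s has been read so far), after reading 1 we have: an even number of 0s has been read so far → q0

Final answer: δ(q0, 0) = q1; δ(q0, 1) = q0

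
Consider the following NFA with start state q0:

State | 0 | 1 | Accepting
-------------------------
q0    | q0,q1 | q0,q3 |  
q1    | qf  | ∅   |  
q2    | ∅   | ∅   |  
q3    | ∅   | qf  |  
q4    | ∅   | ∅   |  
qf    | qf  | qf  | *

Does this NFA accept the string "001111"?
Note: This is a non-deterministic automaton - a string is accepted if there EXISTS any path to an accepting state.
Track the set of states the NFA could be in: start {q0}
Read '0': {q0} → {q0, q1}
Read '0': {q0, q1} → {q0, q1, qf}
Read '1': {q0, q1, qf} → {q0, q3, qf}
Read '1': {q0, q3, qf} → {q0, q3, qf}
Read '1': {q0, q3, qf} → {q0, q3, qf}
Read '1': {q0, q3, qf} → {q0, q3, qf}
Final set {q0, q3, qf} contains accepting state(s) {qf} → accepted.

Final answer: Yes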